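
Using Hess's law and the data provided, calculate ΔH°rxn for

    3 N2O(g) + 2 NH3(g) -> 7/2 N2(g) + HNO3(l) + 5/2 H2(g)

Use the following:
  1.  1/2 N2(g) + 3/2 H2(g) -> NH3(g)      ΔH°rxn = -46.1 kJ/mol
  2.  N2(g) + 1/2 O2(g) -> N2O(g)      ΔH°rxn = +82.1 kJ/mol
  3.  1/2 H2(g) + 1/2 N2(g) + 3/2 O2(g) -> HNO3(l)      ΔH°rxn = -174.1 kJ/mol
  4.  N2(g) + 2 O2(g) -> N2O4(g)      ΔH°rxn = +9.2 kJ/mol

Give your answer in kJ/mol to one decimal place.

ΔH°rxn = -328.2 kJ/mol

eq. 1 reversed and × 2 (reverse to put NH3(g) on the reactant side; ×2 to match 2 NH3(g) in the target): (-2)·(-46.1) = +92.2 kJ/mol
eq. 2 reversed and × 3 (N2O(g) must end up as a reactant; scale by 3 for the 3 N2O(g)): (-3)·(+82.1) = -246.3 kJ/mol
eq. 3 as written (HNO3(l) already on the product side): -174.1 kJ/mol
eq. 4: not needed (N2O4(g) appears nowhere else).
Summing the manipulated equations, ΔH°rxn = (+92.2) + (-246.3) + (-174.1) = -328.2 kJ/mol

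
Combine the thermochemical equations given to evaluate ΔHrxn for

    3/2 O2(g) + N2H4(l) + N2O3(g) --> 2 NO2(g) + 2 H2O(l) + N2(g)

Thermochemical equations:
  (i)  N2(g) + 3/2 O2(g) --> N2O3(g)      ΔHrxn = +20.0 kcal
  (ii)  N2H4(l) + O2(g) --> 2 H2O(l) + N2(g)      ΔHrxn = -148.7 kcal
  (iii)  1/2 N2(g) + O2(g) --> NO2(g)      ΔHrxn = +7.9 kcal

ΔHrxn = -152.9 kcal

(i) reversed (N2O3(g) must end up as a reactant): -20.0 kcal
(ii) as written (N2H4(l) already on the reactant side): -148.7 kcal
(iii) × 2 (scale by 2 for the 2 NO2(g)): (2)·(+7.9) = +15.8 kcal
Combining the equations, ΔHrxn = (-20.0) + (-148.7) + (+15.8) = -152.9 kcal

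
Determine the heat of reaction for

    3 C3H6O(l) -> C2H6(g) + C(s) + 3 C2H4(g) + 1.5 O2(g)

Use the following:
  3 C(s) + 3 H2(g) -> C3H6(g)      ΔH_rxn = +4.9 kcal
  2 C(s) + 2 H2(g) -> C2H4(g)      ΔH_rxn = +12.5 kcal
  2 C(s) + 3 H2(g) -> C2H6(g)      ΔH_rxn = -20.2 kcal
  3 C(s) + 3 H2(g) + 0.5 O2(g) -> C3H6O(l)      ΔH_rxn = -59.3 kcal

ΔH_rxn = 195.2 kcal

equation 1: not needed (C3H6(g) appears nowhere else).
equation 2 × 3 (scale by 3 for the 3 C2H4(g)): (3)·(+12.5) = +37.5 kcal
equation 3 as written (C2H6(g) already on the product side): -20.2 kcal
equation 4 reversed and × 3 (C3H6O(l) must end up as a reactant; scale by 3 for the 3 C3H6O(l)): (-3)·(-59.3) = +177.9 kcal
Combining the equations, ΔH_rxn = (3)·(+12.5) + (1)·(-20.2) + (-3)·(-59.3) = 195.2 kcal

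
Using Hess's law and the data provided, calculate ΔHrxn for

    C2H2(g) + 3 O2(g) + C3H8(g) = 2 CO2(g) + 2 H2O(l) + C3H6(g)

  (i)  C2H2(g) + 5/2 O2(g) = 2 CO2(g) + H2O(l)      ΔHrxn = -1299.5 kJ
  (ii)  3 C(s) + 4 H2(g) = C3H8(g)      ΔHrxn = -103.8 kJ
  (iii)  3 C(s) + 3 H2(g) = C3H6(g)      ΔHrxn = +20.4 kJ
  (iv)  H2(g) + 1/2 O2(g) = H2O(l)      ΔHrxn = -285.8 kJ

ΔHrxn = -1461.1 kJ

(i) as written (C2H2(g) already on the reactant side): -1299.5 kJ
(ii) reversed (C3H8(g) must end up as a reactant): +103.8 kJ
(iii) as written (C3H6(g) already on the product side): +20.4 kJ
(iv) as written: -285.8 kJ
ΔHrxn = (1)·(-1299.5) + (-1)·(-103.8) + (1)·(+20.4) + (1)·(-285.8) = -1461.1 kJ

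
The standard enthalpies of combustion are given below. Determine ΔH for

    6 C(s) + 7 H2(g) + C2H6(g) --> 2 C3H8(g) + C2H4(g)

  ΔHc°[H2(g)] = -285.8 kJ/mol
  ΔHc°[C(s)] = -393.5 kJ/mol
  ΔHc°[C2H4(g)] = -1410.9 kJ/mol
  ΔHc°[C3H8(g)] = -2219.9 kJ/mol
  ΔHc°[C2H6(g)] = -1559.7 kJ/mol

Using ΔH = Σ nΔHc°(reactants) − Σ nΔHc°(products):
= [6·(-393.5) + 7·(-285.8) + 1·(-1559.7)] − [2·(-2219.9) + 1·(-1410.9)]
= -70.6 kJ/mol

ΔH = -70.6 kJ/mol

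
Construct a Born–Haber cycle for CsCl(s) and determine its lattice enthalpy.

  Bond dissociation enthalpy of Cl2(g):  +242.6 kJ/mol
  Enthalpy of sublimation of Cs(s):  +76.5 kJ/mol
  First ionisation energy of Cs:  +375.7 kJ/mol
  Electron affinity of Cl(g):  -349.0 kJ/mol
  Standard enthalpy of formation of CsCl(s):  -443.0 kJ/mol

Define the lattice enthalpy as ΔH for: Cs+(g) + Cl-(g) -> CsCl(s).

U = -667.5 kJ/mol

ΔHf° = 1·ΔHsub + 1·(ΣIE) + 1/2·D(Cl2) + 1·EA + U
-443.0 = 1·(+76.5) + 1·(+375.7) + 1/2·(+242.6) + 1·(-349.0) + U
U = -443.0 − (+224.5) = -667.5 kJ/mol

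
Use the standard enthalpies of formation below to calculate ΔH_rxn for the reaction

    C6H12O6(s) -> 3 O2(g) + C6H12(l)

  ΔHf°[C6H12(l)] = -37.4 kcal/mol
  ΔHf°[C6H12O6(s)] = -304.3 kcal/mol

Products: 3·(+0.0) + 1·(-37.4) = -37.4
Reactants: 1·(-304.3) = -304.3
ΔH_rxn = (-37.4) − (-304.3) = 266.9 kcal/mol

ΔH_rxn = 266.9 kcal/mol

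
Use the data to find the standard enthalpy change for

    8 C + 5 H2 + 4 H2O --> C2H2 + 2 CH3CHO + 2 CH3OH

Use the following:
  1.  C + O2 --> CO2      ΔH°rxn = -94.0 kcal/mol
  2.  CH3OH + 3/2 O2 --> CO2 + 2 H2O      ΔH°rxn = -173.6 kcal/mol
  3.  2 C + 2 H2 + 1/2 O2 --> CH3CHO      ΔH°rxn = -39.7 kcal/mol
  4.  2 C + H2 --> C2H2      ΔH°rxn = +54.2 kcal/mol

eq. 1 × 2: (2)·(-94.0) = -188.0 kcal/mol
eq. 2 reversed and × 2: (-2)·(-173.6) = +347.2 kcal/mol
eq. 3 × 2: (2)·(-39.7) = -79.4 kcal/mol
eq. 4 as written: +54.2 kcal/mol
By Hess's law, ΔH°rxn = (2)·(-94.0) + (-2)·(-173.6) + (2)·(-39.7) + (1)·(+54.2) = 134.0 kcal/mol

ΔH°rxn = 134.0 kcal/mol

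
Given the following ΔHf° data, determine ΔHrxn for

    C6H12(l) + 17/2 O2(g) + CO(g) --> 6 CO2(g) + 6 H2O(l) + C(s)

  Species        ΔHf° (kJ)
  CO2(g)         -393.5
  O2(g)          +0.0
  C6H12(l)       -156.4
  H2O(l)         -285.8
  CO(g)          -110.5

ΔHrxn = -3808.9 kJ

ΔH°rxn = Σ nΔHf°(products) − Σ nΔHf°(reactants).
Products: 6·(-393.5) + 6·(-285.8) + 1·(+0.0) = -4075.8
Reactants: 1·(-156.4) + 17/2·(+0.0) + 1·(-110.5) = -266.9
ΔHrxn = (-4075.8) − (-266.9) = -3808.9 kJ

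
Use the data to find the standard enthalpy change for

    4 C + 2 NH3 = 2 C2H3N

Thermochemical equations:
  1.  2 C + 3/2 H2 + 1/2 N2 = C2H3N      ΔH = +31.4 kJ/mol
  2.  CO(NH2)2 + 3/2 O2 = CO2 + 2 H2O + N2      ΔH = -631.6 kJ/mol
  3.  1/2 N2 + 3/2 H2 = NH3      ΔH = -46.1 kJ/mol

eq. 1 × 2: (2)·(+31.4) = +62.8 kJ/mol
eq. 2: not needed.
eq. 3 reversed and × 2: (-2)·(-46.1) = +92.2 kJ/mol
ΔH = (2)·(+31.4) + (-2)·(-46.1) = 155.0 kJ/mol

ΔH = 155.0 kJ/mol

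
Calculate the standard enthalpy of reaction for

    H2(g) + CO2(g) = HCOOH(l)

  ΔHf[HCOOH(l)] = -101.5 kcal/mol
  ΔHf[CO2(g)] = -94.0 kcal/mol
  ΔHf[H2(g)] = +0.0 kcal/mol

ΔH_rxn = -7.5 kcal/mol

ΔH°rxn = Σ nΔHf°(products) − Σ nΔHf°(reactants).
Products: 1·(-101.5) = -101.5
Reactants: 1·(+0.0) + 1·(-94.0) = -94.0
ΔH_rxn = (-101.5) − (-94.0) = -7.5 kcal/mol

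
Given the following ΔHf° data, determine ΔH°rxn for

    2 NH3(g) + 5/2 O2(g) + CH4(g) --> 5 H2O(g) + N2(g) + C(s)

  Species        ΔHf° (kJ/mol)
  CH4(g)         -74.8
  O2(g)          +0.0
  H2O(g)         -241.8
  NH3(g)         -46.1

ΔH°rxn = -1042.0 kJ/mol

Products: 5·(-241.8) + 1·(+0.0) + 1·(+0.0) = -1209.0
Reactants: 2·(-46.1) + 5/2·(+0.0) + 1·(-74.8) = -167.0
ΔH°rxn = (-1209.0) − (-167.0) = -1042.0 kJ/mol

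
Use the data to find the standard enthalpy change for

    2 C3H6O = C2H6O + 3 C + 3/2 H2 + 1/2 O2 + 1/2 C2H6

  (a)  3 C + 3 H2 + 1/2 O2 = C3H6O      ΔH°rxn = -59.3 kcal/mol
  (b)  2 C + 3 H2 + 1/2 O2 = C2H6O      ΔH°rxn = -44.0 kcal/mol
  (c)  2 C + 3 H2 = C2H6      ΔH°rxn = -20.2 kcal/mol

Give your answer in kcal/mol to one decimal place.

ΔH°rxn = 64.5 kcal/mol

(a) reversed and × 2 (reverse to put C3H6O on the reactant side; scale by 2 for the 2 C3H6O): (-2)·(-59.3) = +118.6 kcal/mol
(b) as written (C2H6O already on the product side): -44.0 kcal/mol
(c) × 1/2 (scale by 1/2 for the 1/2 C2H6): (1/2)·(-20.2) = -10.1 kcal/mol
ΔH°rxn = (-2)·(-59.3) + (1)·(-44.0) + (1/2)·(-20.2) = 64.5 kcal/mol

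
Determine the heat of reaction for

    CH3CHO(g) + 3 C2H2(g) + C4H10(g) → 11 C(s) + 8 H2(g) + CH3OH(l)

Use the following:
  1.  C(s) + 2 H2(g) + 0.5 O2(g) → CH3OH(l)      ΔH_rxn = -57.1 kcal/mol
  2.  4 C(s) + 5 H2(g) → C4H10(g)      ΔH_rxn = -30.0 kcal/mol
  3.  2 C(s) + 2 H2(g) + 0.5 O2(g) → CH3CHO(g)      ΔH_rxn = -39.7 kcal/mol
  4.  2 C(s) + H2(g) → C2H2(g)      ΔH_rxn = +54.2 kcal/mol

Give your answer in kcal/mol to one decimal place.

eq. 1 as written (CH3OH(l) already on the product side): -57.1 kcal/mol
eq. 2 reversed (C4H10(g) must end up as a reactant): +30.0 kcal/mol
eq. 3 reversed (reverse to put CH3CHO(g) on the reactant side): +39.7 kcal/mol
eq. 4 reversed and × 3 (C2H2(g) must end up as a reactant; ×3 to match 3 C2H2(g) in the target): (-3)·(+54.2) = -162.6 kcal/mol
Since enthalpy is a state function, ΔH_rxn = (-57.1) + (+30.0) + (+39.7) + (-162.6) = -150.0 kcal/mol

ΔH_rxn = -150.0 kcal/mol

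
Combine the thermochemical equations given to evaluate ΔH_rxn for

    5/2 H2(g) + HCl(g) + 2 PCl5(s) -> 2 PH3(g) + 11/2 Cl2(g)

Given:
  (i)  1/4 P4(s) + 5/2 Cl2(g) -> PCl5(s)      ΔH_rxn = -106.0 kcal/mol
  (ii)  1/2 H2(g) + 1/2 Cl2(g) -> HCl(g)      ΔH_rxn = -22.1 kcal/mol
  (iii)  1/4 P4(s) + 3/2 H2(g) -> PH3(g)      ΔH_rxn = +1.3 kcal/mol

ΔH_rxn = 236.7 kcal/mol

(i) reversed and × 2: (-2)·(-106.0) = +212.0 kcal/mol
(ii) reversed: +22.1 kcal/mol
(iii) × 2: (2)·(+1.3) = +2.6 kcal/mol
ΔH_rxn = (-2)·(-106.0) + (-1)·(-22.1) + (2)·(+1.3) = 236.7 kcal/mol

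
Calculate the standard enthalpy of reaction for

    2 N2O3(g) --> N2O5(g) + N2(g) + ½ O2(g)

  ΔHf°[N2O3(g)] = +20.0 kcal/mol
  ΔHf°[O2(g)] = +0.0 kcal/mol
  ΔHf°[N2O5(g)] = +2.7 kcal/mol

ΔHrxn = -37.3 kcal/mol

ΔH°rxn = Σ nΔHf°(products) − Σ nΔHf°(reactants).
Products: 1·(+2.7) + 1·(+0.0) + 1/2·(+0.0) = +2.7
Reactants: 2·(+20.0) = +40.0
ΔHrxn = (+2.7) − (+40.0) = -37.3 kcal/mol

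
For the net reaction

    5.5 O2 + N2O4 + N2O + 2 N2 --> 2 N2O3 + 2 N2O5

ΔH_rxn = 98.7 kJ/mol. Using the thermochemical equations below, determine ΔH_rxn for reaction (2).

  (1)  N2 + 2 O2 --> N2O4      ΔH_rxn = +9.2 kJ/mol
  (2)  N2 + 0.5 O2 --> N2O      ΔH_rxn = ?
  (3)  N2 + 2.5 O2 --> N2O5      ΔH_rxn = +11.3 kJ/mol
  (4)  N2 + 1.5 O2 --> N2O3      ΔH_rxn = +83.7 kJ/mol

(1) reversed (N2O4 must end up as a reactant): -9.2 kJ/mol
(2) reversed (N2O must end up as a reactant): contributes −x
(3) × 2 (×2 to match 2 N2O5 in the target): (2)·(+11.3) = +22.6 kJ/mol
(4) × 2 (×2 to match 2 N2O3 in the target): (2)·(+83.7) = +167.4 kJ/mol
+98.7 = (-9.2) + (+22.6) + (+167.4) − x
x = (+98.7 − (+180.8)) / (-1) = 82.1 kJ/mol

ΔH_rxn = 82.1 kJ/mol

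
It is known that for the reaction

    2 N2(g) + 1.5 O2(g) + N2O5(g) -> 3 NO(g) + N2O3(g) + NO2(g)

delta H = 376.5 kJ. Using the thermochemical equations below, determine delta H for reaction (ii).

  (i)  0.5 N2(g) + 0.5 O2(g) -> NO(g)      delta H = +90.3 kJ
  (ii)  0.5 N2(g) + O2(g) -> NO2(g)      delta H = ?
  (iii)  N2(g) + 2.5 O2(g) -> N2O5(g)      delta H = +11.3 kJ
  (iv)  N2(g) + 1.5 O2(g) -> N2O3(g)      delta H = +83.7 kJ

(i) × 3 (×3 to match 3 NO(g) in the target): (3)·(+90.3) = +270.9 kJ
(ii) as written (NO2(g) already on the product side): contributes x
(iii) reversed (N2O5(g) must end up as a reactant): -11.3 kJ
(iv) as written (N2O3(g) already on the product side): +83.7 kJ
+376.5 = (+270.9) + (-11.3) + (+83.7) + x
x = (+376.5 − (+343.3)) / (1) = 33.2 kJ

delta H = 33.2 kJ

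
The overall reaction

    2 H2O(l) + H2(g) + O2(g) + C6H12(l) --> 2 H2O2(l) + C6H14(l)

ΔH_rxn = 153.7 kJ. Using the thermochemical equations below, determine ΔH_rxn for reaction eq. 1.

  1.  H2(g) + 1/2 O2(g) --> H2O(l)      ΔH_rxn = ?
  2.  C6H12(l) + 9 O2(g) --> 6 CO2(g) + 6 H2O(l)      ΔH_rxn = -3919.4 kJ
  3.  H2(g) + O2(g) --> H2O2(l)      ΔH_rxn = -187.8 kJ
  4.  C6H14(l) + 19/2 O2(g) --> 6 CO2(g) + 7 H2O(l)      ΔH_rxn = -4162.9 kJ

ΔH_rxn = -285.8 kJ

eq. 1 reversed: contributes −x
eq. 2 as written: -3919.4 kJ
eq. 3 × 2: (2)·(-187.8) = -375.6 kJ
eq. 4 reversed: +4162.9 kJ
+153.7 = (-3919.4) + (-375.6) + (+4162.9) − x
x = (+153.7 − (-132.1)) / (-1) = -285.8 kJ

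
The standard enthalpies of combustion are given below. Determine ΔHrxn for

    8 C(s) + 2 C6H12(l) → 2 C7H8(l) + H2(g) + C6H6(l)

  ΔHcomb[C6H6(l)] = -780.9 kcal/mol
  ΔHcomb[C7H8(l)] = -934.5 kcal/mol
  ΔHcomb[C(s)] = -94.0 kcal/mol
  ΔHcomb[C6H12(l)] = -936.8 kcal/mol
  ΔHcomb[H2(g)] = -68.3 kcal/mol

ΔHrxn = 92.6 kcal/mol

Using ΔH = Σ nΔHc°(reactants) − Σ nΔHc°(products):
= [8·(-94.0) + 2·(-936.8)] − [2·(-934.5) + 1·(-68.3) + 1·(-780.9)]
= 92.6 kcal/mol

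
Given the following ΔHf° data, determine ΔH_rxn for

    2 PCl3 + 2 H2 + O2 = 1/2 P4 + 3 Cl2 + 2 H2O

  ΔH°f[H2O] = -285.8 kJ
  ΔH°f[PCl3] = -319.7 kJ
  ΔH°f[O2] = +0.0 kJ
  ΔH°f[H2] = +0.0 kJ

ΔH_rxn = 67.8 kJ

ΔH°rxn = Σ nΔHf°(products) − Σ nΔHf°(reactants).
Products: 1/2·(+0.0) + 3·(+0.0) + 2·(-285.8) = -571.6
Reactants: 2·(-319.7) + 2·(+0.0) + 1·(+0.0) = -639.4
ΔH_rxn = (-571.6) − (-639.4) = 67.8 kJ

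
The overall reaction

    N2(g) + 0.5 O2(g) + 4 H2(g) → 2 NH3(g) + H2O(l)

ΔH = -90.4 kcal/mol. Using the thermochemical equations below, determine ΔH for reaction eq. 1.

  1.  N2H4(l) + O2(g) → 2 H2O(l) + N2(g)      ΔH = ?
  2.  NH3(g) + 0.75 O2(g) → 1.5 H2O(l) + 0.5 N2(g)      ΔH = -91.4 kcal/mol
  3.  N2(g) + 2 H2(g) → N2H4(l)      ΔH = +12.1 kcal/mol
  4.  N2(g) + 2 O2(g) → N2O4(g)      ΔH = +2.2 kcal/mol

ΔH = -148.7 kcal/mol

eq. 1 × 2: contributes 2·x
eq. 2 reversed and × 2: (-2)·(-91.4) = +182.8 kcal/mol
eq. 3 × 2: (2)·(+12.1) = +24.2 kcal/mol
eq. 4: not needed.
-90.4 = (+182.8) + (+24.2) + 2·x
x = (-90.4 − (+207.0)) / (2) = -148.7 kcal/mol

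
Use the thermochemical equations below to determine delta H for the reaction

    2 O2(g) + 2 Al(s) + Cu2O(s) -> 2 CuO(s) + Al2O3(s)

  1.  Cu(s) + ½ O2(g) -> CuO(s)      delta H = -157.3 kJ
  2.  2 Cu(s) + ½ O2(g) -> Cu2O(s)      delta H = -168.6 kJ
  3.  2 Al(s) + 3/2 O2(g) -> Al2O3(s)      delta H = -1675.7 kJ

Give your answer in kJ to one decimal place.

eq. 1 × 2 (×2 to match 2 CuO(s) in the target): (2)·(-157.3) = -314.6 kJ
eq. 2 reversed (reverse to put Cu2O(s) on the reactant side): +168.6 kJ
eq. 3 as written (Al2O3(s) already on the product side): -1675.7 kJ
delta H = (-314.6) + (+168.6) + (-1675.7) = -1821.7 kJ

delta H = -1821.7 kJ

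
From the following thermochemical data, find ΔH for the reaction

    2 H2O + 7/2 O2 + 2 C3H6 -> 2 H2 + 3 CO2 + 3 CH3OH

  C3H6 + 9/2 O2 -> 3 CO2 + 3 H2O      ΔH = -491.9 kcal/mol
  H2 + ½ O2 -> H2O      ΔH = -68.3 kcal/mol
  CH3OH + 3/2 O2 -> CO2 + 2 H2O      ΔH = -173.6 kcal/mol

equation 1 × 2: (2)·(-491.9) = -983.8 kcal/mol
equation 2 reversed and × 2: (-2)·(-68.3) = +136.6 kcal/mol
equation 3 reversed and × 3: (-3)·(-173.6) = +520.8 kcal/mol
Summing the manipulated equations, ΔH = (2)·(-491.9) + (-2)·(-68.3) + (-3)·(-173.6) = -326.4 kcal/mol

ΔH = -326.4 kcal/mol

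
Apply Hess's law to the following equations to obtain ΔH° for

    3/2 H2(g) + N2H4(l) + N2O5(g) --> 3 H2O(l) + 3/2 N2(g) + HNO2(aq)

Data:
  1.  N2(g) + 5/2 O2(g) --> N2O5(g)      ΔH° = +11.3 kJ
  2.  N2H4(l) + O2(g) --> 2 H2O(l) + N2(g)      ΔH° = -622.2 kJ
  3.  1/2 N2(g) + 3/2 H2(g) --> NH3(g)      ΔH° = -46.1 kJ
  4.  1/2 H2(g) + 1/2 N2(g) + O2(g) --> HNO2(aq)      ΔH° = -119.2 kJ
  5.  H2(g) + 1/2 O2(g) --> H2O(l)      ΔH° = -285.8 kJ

eq. 1 reversed (N2O5(g) must end up as a reactant): -11.3 kJ
eq. 2 as written (N2H4(l) already on the reactant side): -622.2 kJ
eq. 3: not needed (NH3(g) appears nowhere else).
eq. 4 as written (HNO2(aq) already on the product side): -119.2 kJ
eq. 5 as written: -285.8 kJ
Combining the equations, ΔH° = (-1)·(+11.3) + (1)·(-622.2) + (1)·(-119.2) + (1)·(-285.8) = -1038.5 kJ

ΔH° = -1038.5 kJ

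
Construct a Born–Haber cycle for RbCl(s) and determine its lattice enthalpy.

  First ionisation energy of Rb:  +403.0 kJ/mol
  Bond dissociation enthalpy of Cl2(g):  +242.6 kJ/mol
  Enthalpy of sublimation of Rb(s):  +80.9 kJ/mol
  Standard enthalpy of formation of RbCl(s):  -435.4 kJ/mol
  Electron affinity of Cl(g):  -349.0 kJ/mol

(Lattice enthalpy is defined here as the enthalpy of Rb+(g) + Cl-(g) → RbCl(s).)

ΔHf° = 1·ΔHsub + 1·(ΣIE) + 1/2·D(Cl2) + 1·EA + U
-435.4 = 1·(+80.9) + 1·(+403.0) + 1/2·(+242.6) + 1·(-349.0) + U
U = -435.4 − (+256.2) = -691.6 kJ/mol

U = -691.6 kJ/mol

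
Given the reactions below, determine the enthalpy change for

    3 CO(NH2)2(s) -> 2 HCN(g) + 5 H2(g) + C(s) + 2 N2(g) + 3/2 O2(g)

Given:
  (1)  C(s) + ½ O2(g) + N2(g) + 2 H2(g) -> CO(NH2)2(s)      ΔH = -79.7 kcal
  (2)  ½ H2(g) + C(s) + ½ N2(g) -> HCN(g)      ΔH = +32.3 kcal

ΔH = 303.7 kcal

(1) reversed and × 3 (CO(NH2)2(s) must end up as a reactant; scale by 3 for the 3 CO(NH2)2(s)): (-3)·(-79.7) = +239.1 kcal
(2) × 2 (×2 to match 2 HCN(g) in the target): (2)·(+32.3) = +64.6 kcal
ΔH = (+239.1) + (+64.6) = 303.7 kcal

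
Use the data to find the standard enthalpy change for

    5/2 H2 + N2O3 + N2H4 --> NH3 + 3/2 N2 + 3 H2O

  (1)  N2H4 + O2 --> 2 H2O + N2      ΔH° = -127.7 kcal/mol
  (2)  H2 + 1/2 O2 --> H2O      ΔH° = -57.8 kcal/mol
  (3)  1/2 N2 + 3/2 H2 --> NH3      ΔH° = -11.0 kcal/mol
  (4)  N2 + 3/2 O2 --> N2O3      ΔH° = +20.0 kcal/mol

ΔH° = -216.5 kcal/mol

(1) as written: -127.7 kcal/mol
(2) as written: -57.8 kcal/mol
(3) as written: -11.0 kcal/mol
(4) reversed: -20.0 kcal/mol
Summing the manipulated equations, ΔH° = (1)·(-127.7) + (1)·(-57.8) + (1)·(-11.0) + (-1)·(+20.0) = -216.5 kcal/mol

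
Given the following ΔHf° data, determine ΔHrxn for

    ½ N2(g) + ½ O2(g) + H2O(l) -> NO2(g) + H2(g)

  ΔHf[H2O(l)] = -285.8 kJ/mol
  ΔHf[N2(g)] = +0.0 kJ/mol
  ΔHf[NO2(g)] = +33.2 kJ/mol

ΔHrxn = 319.0 kJ/mol

ΔH°rxn = Σ nΔHf°(products) − Σ nΔHf°(reactants).
Products: 1·(+33.2) + 1·(+0.0) = +33.2
Reactants: 1/2·(+0.0) + 1/2·(+0.0) + 1·(-285.8) = -285.8
ΔHrxn = (+33.2) − (-285.8) = 319.0 kJ/mol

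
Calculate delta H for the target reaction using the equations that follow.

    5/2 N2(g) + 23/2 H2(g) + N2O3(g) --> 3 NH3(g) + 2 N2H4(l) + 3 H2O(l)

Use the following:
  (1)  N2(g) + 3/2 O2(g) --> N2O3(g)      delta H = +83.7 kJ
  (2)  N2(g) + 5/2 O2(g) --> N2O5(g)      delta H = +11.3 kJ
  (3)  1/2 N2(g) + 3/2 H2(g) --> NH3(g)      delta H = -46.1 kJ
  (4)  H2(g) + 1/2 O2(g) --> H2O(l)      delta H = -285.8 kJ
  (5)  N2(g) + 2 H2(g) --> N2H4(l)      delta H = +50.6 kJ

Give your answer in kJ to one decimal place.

(1) reversed: -83.7 kJ
(2): not needed.
(3) × 3: (3)·(-46.1) = -138.3 kJ
(4) × 3: (3)·(-285.8) = -857.4 kJ
(5) × 2: (2)·(+50.6) = +101.2 kJ
delta H = (-1)·(+83.7) + (3)·(-46.1) + (3)·(-285.8) + (2)·(+50.6) = -978.2 kJ

delta H = -978.2 kJ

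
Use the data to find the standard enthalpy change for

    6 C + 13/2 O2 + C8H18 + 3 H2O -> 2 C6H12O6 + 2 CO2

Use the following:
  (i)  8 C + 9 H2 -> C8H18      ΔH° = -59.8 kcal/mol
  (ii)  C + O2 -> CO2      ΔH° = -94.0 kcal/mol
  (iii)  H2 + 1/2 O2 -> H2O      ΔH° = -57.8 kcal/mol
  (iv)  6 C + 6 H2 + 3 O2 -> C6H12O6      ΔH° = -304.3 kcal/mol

(i) reversed: +59.8 kcal/mol
(ii) × 2: (2)·(-94.0) = -188.0 kcal/mol
(iii) reversed and × 3: (-3)·(-57.8) = +173.4 kcal/mol
(iv) × 2: (2)·(-304.3) = -608.6 kcal/mol
By Hess's law, ΔH° = (+59.8) + (-188.0) + (+173.4) + (-608.6) = -563.4 kcal/mol

ΔH° = -563.4 kcal/mol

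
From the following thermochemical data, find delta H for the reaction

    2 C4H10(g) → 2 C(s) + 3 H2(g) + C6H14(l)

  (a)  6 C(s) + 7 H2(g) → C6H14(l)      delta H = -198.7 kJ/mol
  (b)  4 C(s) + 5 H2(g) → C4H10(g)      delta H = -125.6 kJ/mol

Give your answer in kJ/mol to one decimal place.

delta H = 52.5 kJ/mol

(a) as written (C6H14(l) already on the product side): -198.7 kJ/mol
(b) reversed and × 2 (reverse to put C4H10(g) on the reactant side; ×2 to match 2 C4H10(g) in the target): (-2)·(-125.6) = +251.2 kJ/mol
Combining the equations, delta H = (1)·(-198.7) + (-2)·(-125.6) = 52.5 kJ/mol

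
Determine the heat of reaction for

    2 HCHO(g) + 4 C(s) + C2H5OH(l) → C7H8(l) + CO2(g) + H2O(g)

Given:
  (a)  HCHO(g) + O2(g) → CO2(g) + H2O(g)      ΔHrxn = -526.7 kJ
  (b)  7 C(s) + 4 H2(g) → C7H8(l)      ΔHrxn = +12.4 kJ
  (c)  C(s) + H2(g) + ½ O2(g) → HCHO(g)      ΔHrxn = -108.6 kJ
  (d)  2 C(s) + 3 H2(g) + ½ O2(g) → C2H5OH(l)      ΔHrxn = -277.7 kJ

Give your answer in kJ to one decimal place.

(a) as written: -526.7 kJ
(b) as written: +12.4 kJ
(c) reversed: +108.6 kJ
(d) reversed: +277.7 kJ
Summing the manipulated equations, ΔHrxn = (1)·(-526.7) + (1)·(+12.4) + (-1)·(-108.6) + (-1)·(-277.7) = -128.0 kJ

ΔHrxn = -128.0 kJ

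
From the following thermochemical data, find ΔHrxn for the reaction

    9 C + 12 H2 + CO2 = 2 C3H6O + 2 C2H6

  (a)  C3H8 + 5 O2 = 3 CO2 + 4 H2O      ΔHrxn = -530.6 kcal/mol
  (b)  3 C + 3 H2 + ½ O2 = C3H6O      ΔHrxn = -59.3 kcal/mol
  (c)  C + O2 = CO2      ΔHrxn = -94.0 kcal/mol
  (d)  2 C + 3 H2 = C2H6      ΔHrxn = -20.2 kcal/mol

(a): not needed.
(b) × 2: (2)·(-59.3) = -118.6 kcal/mol
(c) reversed: +94.0 kcal/mol
(d) × 2: (2)·(-20.2) = -40.4 kcal/mol
By Hess's law, ΔHrxn = (2)·(-59.3) + (-1)·(-94.0) + (2)·(-20.2) = -65.0 kcal/mol

ΔHrxn = -65.0 kcal/mol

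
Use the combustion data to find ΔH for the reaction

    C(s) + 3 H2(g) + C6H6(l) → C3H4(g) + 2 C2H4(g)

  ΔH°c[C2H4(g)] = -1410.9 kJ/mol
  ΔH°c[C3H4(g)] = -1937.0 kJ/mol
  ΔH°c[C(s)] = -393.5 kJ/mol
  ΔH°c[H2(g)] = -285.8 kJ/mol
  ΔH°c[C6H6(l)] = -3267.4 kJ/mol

Using ΔH = Σ nΔHc°(reactants) − Σ nΔHc°(products):
= [1·(-393.5) + 3·(-285.8) + 1·(-3267.4)] − [1·(-1937.0) + 2·(-1410.9)]
= 240.5 kJ/mol

ΔH = 240.5 kJ/mol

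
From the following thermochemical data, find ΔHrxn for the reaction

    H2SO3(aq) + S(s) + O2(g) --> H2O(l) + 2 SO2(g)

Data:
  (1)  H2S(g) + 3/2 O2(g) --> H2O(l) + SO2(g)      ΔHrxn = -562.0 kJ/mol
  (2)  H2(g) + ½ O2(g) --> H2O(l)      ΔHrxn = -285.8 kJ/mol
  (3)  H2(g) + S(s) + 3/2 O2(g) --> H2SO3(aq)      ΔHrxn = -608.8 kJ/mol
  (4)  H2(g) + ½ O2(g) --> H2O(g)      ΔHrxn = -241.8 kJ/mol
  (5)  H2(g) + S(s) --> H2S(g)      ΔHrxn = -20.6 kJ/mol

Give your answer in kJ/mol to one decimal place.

ΔHrxn = -270.6 kJ/mol

(1) × 2: (2)·(-562.0) = -1124.0 kJ/mol
(2) reversed: +285.8 kJ/mol
(3) reversed: +608.8 kJ/mol
(4): not needed.
(5) × 2: (2)·(-20.6) = -41.2 kJ/mol
By Hess's law, ΔHrxn = (-1124.0) + (+285.8) + (+608.8) + (-41.2) = -270.6 kJ/mol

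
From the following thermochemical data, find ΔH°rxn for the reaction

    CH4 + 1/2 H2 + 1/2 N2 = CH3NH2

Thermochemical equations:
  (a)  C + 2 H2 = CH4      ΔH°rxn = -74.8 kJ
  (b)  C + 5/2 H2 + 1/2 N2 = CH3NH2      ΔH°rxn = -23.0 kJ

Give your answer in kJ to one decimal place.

ΔH°rxn = 51.8 kJ

(a) reversed: +74.8 kJ
(b) as written: -23.0 kJ
By Hess's law, ΔH°rxn = (+74.8) + (-23.0) = 51.8 kJ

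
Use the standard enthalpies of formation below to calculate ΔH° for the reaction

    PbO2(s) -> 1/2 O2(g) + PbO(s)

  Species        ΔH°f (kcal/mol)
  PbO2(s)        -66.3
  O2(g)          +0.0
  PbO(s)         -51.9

ΔH° = 14.4 kcal/mol

Products: 1/2·(+0.0) + 1·(-51.9) = -51.9
Reactants: 1·(-66.3) = -66.3
ΔH° = (-51.9) − (-66.3) = 14.4 kcal/mol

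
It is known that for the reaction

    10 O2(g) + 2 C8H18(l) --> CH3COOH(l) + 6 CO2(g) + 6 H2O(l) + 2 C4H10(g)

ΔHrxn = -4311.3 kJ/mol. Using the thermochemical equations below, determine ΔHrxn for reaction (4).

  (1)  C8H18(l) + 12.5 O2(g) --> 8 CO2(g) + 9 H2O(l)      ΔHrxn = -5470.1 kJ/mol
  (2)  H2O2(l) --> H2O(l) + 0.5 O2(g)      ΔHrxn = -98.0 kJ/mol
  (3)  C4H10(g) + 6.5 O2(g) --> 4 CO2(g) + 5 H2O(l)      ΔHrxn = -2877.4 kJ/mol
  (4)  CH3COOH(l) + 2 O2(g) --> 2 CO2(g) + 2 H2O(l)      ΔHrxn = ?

(1) × 2 (×2 to match 2 C8H18(l) in the target): (2)·(-5470.1) = -10940.2 kJ/mol
(2): not needed (H2O2(l) appears nowhere else).
(3) reversed and × 2 (C4H10(g) must end up as a product; scale by 2 for the 2 C4H10(g)): (-2)·(-2877.4) = +5754.8 kJ/mol
(4) reversed (reverse to put CH3COOH(l) on the product side): contributes −x
-4311.3 = (-10940.2) + (+5754.8) − x
x = (-4311.3 − (-5185.4)) / (-1) = -874.1 kJ/mol

ΔHrxn = -874.1 kJ/mol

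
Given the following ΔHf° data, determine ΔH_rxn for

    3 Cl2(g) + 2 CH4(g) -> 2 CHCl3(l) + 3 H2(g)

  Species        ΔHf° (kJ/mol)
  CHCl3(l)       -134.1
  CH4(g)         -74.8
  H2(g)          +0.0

Products: 2·(-134.1) + 3·(+0.0) = -268.2
Reactants: 3·(+0.0) + 2·(-74.8) = -149.6
ΔH_rxn = (-268.2) − (-149.6) = -118.6 kJ/mol

ΔH_rxn = -118.6 kJ/mol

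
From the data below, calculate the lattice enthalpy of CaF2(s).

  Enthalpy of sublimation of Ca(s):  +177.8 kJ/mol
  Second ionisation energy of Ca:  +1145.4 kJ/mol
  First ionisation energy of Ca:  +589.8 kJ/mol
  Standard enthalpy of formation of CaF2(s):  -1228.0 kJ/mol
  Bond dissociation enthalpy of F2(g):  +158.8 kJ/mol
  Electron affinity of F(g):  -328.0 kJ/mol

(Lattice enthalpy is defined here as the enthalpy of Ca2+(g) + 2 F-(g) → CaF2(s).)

ΔHf° = 1·ΔHsub + 1·(ΣIE) + 1·D(F2) + 2·EA + U
-1228.0 = 1·(+177.8) + 1·(+1735.2) + 1·(+158.8) + 2·(-328.0) + U
U = -1228.0 − (+1415.8) = -2643.8 kJ/mol

U = -2643.8 kJ/mol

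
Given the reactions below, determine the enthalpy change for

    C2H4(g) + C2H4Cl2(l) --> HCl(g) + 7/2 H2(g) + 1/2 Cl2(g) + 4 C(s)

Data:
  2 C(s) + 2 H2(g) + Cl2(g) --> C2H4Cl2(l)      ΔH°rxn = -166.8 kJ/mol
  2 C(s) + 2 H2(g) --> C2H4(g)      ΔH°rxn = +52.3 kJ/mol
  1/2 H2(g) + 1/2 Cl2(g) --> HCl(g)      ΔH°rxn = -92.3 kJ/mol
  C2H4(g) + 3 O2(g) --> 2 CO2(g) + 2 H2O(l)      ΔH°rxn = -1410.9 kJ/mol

ΔH°rxn = 22.2 kJ/mol

equation 1 reversed (reverse to put C2H4Cl2(l) on the reactant side): +166.8 kJ/mol
equation 2 reversed: -52.3 kJ/mol
equation 3 as written (HCl(g) already on the product side): -92.3 kJ/mol
equation 4: not needed (O2(g) appears nowhere else).
Summing the manipulated equations, ΔH°rxn = (-1)·(-166.8) + (-1)·(+52.3) + (1)·(-92.3) = 22.2 kJ/mol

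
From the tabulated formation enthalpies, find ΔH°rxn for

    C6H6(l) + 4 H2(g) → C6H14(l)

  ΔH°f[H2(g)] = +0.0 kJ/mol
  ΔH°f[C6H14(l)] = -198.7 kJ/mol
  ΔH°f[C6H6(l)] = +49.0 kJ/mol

Products: 1·(-198.7) = -198.7
Reactants: 1·(+49.0) + 4·(+0.0) = +49.0
ΔH°rxn = (-198.7) − (+49.0) = -247.7 kJ/mol

ΔH°rxn = -247.7 kJ/mol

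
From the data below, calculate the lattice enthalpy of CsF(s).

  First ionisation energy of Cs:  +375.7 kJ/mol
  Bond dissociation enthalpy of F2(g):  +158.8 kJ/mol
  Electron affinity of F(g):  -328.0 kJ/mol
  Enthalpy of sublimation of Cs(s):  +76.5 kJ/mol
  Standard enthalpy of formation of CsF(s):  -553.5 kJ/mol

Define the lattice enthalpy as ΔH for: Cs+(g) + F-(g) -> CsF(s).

ΔHf° = 1·ΔHsub + 1·(ΣIE) + 1/2·D(F2) + 1·EA + U
-553.5 = 1·(+76.5) + 1·(+375.7) + 1/2·(+158.8) + 1·(-328.0) + U
U = -553.5 − (+203.6) = -757.1 kJ/mol

U = -757.1 kJ/mol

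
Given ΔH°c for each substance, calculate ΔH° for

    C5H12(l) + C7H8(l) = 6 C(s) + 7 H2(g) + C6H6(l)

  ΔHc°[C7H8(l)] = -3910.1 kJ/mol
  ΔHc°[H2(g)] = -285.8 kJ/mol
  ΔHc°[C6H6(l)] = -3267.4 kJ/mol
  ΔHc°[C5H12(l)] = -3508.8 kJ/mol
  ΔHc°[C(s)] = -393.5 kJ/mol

ΔH° = 210.1 kJ/mol

Using ΔH = Σ nΔHc°(reactants) − Σ nΔHc°(products):
= [1·(-3508.8) + 1·(-3910.1)] − [6·(-393.5) + 7·(-285.8) + 1·(-3267.4)]
= 210.1 kJ/mol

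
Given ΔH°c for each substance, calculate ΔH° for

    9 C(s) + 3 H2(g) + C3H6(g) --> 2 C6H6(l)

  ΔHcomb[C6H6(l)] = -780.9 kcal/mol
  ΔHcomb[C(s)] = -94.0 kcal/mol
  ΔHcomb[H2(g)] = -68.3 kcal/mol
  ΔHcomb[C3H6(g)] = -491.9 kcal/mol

Using ΔH = Σ nΔHc°(reactants) − Σ nΔHc°(products):
= [9·(-94.0) + 3·(-68.3) + 1·(-491.9)] − [2·(-780.9)]
= 19.0 kcal/mol

ΔH° = 19.0 kcal/mol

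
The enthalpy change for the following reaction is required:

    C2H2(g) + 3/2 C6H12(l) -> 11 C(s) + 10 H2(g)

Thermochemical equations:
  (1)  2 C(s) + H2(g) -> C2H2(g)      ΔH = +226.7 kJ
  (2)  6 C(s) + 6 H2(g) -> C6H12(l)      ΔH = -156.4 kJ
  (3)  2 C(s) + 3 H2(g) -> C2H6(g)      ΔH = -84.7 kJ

ΔH = 7.9 kJ

(1) reversed: -226.7 kJ
(2) reversed and × 3/2: (-3/2)·(-156.4) = +234.6 kJ
(3): not needed.
Combining the equations, ΔH = (-1)·(+226.7) + (-3/2)·(-156.4) = 7.9 kJ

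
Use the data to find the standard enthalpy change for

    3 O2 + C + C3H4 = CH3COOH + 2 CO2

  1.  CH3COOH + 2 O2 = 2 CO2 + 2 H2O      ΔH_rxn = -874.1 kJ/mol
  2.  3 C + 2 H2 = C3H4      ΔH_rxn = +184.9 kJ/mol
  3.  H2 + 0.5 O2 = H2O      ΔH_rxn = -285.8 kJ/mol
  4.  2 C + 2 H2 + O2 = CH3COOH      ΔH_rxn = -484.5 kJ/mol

ΔH_rxn = -1456.4 kJ/mol

eq. 1 as written: -874.1 kJ/mol
eq. 2 reversed: -184.9 kJ/mol
eq. 3 reversed and × 2: (-2)·(-285.8) = +571.6 kJ/mol
eq. 4 × 2: (2)·(-484.5) = -969.0 kJ/mol
Combining the equations, ΔH_rxn = (1)·(-874.1) + (-1)·(+184.9) + (-2)·(-285.8) + (2)·(-484.5) = -1456.4 kJ/mol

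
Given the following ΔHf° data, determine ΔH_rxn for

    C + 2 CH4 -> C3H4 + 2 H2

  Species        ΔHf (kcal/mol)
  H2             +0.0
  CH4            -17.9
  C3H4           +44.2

Products: 1·(+44.2) + 2·(+0.0) = +44.2
Reactants: 1·(+0.0) + 2·(-17.9) = -35.8
ΔH_rxn = (+44.2) − (-35.8) = 80.0 kcal/mol

ΔH_rxn = 80.0 kcal/mol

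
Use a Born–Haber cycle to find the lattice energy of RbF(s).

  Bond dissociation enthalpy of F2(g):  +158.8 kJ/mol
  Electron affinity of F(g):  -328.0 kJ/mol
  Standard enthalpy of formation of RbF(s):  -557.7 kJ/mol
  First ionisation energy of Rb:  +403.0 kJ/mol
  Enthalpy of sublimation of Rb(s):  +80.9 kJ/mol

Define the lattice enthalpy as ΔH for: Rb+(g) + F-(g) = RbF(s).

ΔHf° = 1·ΔHsub + 1·(ΣIE) + 1/2·D(F2) + 1·EA + U
-557.7 = 1·(+80.9) + 1·(+403.0) + 1/2·(+158.8) + 1·(-328.0) + U
U = -557.7 − (+235.3) = -793.0 kJ/mol

U = -793.0 kJ/mol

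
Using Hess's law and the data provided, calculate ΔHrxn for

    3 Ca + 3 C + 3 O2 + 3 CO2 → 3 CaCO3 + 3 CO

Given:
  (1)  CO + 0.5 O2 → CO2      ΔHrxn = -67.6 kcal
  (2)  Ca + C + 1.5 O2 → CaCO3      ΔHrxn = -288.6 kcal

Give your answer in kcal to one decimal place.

ΔHrxn = -663.0 kcal

(1) reversed and × 3: (-3)·(-67.6) = +202.8 kcal
(2) × 3: (3)·(-288.6) = -865.8 kcal
By Hess's law, ΔHrxn = (-3)·(-67.6) + (3)·(-288.6) = -663.0 kcal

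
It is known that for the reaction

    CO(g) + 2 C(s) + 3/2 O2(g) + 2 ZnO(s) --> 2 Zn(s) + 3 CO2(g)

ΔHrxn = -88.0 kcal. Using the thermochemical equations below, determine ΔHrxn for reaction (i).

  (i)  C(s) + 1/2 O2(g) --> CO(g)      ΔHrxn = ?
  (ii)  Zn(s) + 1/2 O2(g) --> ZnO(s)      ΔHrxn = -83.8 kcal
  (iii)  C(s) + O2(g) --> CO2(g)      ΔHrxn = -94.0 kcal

ΔHrxn = -26.4 kcal

(i) reversed (reverse to put CO(g) on the reactant side): contributes −x
(ii) reversed and × 2 (reverse to put ZnO(s) on the reactant side; ×2 to match 2 ZnO(s) in the target): (-2)·(-83.8) = +167.6 kcal
(iii) × 3 (×3 to match 3 CO2(g) in the target): (3)·(-94.0) = -282.0 kcal
-88.0 = (+167.6) + (-282.0) − x
x = (-88.0 − (-114.4)) / (-1) = -26.4 kcal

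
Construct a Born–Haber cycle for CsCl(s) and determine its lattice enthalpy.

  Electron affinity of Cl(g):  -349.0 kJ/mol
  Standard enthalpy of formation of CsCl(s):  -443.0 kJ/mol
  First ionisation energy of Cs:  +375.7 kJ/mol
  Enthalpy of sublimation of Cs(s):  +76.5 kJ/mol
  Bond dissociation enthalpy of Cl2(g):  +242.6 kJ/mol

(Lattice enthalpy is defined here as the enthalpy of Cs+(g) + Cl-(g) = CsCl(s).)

ΔHf° = 1·ΔHsub + 1·(ΣIE) + 1/2·D(Cl2) + 1·EA + U
-443.0 = 1·(+76.5) + 1·(+375.7) + 1/2·(+242.6) + 1·(-349.0) + U
U = -443.0 − (+224.5) = -667.5 kJ/mol

U = -667.5 kJ/mol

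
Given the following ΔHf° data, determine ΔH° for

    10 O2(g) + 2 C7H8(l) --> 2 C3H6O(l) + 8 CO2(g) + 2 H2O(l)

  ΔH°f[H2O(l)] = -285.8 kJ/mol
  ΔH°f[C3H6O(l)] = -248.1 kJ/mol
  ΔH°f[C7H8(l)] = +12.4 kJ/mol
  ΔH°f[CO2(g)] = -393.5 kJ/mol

Products: 2·(-248.1) + 8·(-393.5) + 2·(-285.8) = -4215.8
Reactants: 10·(+0.0) + 2·(+12.4) = +24.8
ΔH° = (-4215.8) − (+24.8) = -4240.6 kJ/mol

ΔH° = -4240.6 kJ/mol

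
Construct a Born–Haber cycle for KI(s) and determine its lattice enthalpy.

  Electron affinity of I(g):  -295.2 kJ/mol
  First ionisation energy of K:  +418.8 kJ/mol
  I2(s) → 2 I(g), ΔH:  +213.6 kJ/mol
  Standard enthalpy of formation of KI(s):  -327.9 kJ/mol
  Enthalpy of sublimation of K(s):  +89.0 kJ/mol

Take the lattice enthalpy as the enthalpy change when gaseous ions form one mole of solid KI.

ΔHf° = 1·ΔHsub + 1·(ΣIE) + 1/2·D(I2) + 1·EA + U
-327.9 = 1·(+89.0) + 1·(+418.8) + 1/2·(+213.6) + 1·(-295.2) + U
U = -327.9 − (+319.4) = -647.3 kJ/mol

U = -647.3 kJ/mol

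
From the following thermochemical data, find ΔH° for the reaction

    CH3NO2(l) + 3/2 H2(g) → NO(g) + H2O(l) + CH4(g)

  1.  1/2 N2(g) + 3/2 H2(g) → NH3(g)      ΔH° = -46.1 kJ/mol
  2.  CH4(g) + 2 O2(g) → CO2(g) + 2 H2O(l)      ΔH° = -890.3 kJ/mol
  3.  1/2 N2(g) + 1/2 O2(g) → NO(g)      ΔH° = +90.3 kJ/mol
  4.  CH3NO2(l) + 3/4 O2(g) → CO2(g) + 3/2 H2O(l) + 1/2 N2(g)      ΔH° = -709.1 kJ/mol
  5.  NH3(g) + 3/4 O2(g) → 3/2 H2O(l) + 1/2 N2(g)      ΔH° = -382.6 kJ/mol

ΔH° = -157.2 kJ/mol

eq. 1 as written: -46.1 kJ/mol
eq. 2 reversed: +890.3 kJ/mol
eq. 3 as written: +90.3 kJ/mol
eq. 4 as written: -709.1 kJ/mol
eq. 5 as written: -382.6 kJ/mol
By Hess's law, ΔH° = (1)·(-46.1) + (-1)·(-890.3) + (1)·(+90.3) + (1)·(-709.1) + (1)·(-382.6) = -157.2 kJ/mol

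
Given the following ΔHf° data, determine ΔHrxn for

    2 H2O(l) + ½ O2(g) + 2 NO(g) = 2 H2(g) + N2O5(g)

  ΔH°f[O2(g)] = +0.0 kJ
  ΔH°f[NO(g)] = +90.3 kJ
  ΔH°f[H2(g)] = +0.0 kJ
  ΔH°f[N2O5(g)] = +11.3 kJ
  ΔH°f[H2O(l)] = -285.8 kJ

ΔHrxn = 402.3 kJ

Products: 2·(+0.0) + 1·(+11.3) = +11.3
Reactants: 2·(-285.8) + 1/2·(+0.0) + 2·(+90.3) = -391.0
ΔHrxn = (+11.3) − (-391.0) = 402.3 kJ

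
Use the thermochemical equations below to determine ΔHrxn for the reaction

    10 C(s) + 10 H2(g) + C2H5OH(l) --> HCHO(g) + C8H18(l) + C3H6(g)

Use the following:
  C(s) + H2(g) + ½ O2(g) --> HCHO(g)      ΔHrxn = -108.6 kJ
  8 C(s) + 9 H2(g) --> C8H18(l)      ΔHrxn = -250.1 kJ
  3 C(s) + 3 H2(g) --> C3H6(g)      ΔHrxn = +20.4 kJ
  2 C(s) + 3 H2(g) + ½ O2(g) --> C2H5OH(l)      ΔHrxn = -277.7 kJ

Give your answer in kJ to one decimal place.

ΔHrxn = -60.6 kJ

equation 1 as written: -108.6 kJ
equation 2 as written: -250.1 kJ
equation 3 as written: +20.4 kJ
equation 4 reversed: +277.7 kJ
Since enthalpy is a state function, ΔHrxn = (1)·(-108.6) + (1)·(-250.1) + (1)·(+20.4) + (-1)·(-277.7) = -60.6 kJ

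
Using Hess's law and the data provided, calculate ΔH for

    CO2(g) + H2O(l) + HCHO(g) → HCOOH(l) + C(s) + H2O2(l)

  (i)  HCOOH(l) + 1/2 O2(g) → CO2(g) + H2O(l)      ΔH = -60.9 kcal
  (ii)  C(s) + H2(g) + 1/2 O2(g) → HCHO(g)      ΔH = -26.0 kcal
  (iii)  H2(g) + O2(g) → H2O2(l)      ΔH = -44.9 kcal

ΔH = 42.0 kcal

(i) reversed: +60.9 kcal
(ii) reversed: +26.0 kcal
(iii) as written: -44.9 kcal
ΔH = (-1)·(-60.9) + (-1)·(-26.0) + (1)·(-44.9) = 42.0 kcal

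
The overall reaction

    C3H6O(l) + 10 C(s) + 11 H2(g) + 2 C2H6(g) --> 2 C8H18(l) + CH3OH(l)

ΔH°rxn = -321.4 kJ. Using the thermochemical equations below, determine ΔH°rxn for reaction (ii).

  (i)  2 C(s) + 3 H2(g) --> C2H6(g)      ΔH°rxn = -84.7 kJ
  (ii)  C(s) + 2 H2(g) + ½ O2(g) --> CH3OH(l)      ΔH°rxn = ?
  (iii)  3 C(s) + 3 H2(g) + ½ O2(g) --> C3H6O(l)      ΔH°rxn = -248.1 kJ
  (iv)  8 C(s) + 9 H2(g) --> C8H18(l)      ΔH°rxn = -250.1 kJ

(i) reversed and × 2: (-2)·(-84.7) = +169.4 kJ
(ii) as written: contributes x
(iii) reversed: +248.1 kJ
(iv) × 2: (2)·(-250.1) = -500.2 kJ
-321.4 = (+169.4) + (+248.1) + (-500.2) + x
x = (-321.4 − (-82.7)) / (1) = -238.7 kJ

ΔH°rxn = -238.7 kJ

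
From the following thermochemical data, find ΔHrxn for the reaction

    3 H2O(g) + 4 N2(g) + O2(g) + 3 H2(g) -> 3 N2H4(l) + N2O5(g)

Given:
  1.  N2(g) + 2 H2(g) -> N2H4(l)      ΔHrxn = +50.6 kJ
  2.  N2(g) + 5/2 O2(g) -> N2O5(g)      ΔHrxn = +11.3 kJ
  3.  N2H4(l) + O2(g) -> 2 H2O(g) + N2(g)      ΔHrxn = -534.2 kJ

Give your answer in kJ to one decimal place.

eq. 1 × 3/2: (3/2)·(+50.6) = +75.9 kJ
eq. 2 as written: +11.3 kJ
eq. 3 reversed and × 3/2: (-3/2)·(-534.2) = +801.3 kJ
Combining the equations, ΔHrxn = (+75.9) + (+11.3) + (+801.3) = 888.5 kJ

ΔHrxn = 888.5 kJ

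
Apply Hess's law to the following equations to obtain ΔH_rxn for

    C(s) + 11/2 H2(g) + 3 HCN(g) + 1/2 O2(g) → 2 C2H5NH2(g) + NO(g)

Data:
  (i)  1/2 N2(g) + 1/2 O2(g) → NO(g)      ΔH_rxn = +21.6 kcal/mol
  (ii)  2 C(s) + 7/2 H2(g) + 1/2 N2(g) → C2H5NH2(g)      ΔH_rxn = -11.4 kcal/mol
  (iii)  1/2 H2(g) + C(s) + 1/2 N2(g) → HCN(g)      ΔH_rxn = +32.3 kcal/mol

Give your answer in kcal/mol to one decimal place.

ΔH_rxn = -98.1 kcal/mol

(i) as written: +21.6 kcal/mol
(ii) × 2: (2)·(-11.4) = -22.8 kcal/mol
(iii) reversed and × 3: (-3)·(+32.3) = -96.9 kcal/mol
Since enthalpy is a state function, ΔH_rxn = (1)·(+21.6) + (2)·(-11.4) + (-3)·(+32.3) = -98.1 kcal/mol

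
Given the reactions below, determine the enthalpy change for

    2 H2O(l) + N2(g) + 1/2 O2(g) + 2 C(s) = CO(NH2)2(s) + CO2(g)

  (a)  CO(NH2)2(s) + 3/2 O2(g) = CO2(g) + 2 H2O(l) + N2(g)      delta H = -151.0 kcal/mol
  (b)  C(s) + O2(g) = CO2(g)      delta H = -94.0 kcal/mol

delta H = -37.0 kcal/mol

(a) reversed: +151.0 kcal/mol
(b) × 2: (2)·(-94.0) = -188.0 kcal/mol
Combining the equations, delta H = (-1)·(-151.0) + (2)·(-94.0) = -37.0 kcal/mol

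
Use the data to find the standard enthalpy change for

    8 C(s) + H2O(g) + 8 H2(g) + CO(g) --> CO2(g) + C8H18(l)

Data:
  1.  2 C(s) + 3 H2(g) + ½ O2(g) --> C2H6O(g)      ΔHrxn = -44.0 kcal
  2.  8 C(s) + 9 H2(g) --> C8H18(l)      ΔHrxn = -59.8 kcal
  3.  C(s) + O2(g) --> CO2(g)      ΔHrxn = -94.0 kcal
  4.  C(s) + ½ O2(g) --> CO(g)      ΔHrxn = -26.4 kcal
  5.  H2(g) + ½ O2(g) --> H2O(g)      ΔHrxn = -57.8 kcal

eq. 1: not needed.
eq. 2 as written: -59.8 kcal
eq. 3 as written: -94.0 kcal
eq. 4 reversed: +26.4 kcal
eq. 5 reversed: +57.8 kcal
ΔHrxn = (-59.8) + (-94.0) + (+26.4) + (+57.8) = -69.6 kcal

ΔHrxn = -69.6 kcal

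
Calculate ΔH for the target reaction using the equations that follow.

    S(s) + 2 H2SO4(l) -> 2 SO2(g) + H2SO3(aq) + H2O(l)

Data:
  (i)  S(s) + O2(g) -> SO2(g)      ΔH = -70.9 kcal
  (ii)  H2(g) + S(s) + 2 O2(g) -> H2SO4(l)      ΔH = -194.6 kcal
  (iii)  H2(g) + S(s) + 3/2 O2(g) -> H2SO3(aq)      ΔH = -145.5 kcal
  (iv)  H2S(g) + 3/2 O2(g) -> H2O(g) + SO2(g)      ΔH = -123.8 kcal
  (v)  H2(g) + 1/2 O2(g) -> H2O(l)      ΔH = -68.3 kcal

(i) × 2: (2)·(-70.9) = -141.8 kcal
(ii) reversed and × 2: (-2)·(-194.6) = +389.2 kcal
(iii) as written: -145.5 kcal
(iv): not needed.
(v) as written: -68.3 kcal
Summing the manipulated equations, ΔH = (-141.8) + (+389.2) + (-145.5) + (-68.3) = 33.6 kcal

ΔH = 33.6 kcal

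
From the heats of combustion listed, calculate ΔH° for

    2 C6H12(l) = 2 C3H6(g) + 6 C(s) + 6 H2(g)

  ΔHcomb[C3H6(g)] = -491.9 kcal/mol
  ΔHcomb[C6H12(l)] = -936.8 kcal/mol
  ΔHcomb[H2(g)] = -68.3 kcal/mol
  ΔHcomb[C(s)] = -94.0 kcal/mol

Using ΔH = Σ nΔHc°(reactants) − Σ nΔHc°(products):
= [2·(-936.8)] − [2·(-491.9) + 6·(-94.0) + 6·(-68.3)]
= 84.0 kcal/mol

ΔH° = 84.0 kcal/mol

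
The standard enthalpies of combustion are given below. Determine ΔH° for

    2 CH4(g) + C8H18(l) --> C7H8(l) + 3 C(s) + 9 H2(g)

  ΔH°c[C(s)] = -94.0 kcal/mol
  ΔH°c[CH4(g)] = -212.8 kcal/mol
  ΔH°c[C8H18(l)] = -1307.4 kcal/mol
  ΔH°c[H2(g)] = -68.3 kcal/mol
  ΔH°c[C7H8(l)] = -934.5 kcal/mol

ΔH° = 98.2 kcal/mol

Using ΔH = Σ nΔHc°(reactants) − Σ nΔHc°(products):
= [2·(-212.8) + 1·(-1307.4)] − [1·(-934.5) + 3·(-94.0) + 9·(-68.3)]
= 98.2 kcal/mol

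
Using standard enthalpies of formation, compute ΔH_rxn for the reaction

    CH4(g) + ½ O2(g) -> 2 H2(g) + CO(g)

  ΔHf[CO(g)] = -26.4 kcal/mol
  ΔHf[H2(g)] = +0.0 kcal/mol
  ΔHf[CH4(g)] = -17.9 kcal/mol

ΔH_rxn = -8.5 kcal/mol

Products: 2·(+0.0) + 1·(-26.4) = -26.4
Reactants: 1·(-17.9) + 1/2·(+0.0) = -17.9
ΔH_rxn = (-26.4) − (-17.9) = -8.5 kcal/mol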